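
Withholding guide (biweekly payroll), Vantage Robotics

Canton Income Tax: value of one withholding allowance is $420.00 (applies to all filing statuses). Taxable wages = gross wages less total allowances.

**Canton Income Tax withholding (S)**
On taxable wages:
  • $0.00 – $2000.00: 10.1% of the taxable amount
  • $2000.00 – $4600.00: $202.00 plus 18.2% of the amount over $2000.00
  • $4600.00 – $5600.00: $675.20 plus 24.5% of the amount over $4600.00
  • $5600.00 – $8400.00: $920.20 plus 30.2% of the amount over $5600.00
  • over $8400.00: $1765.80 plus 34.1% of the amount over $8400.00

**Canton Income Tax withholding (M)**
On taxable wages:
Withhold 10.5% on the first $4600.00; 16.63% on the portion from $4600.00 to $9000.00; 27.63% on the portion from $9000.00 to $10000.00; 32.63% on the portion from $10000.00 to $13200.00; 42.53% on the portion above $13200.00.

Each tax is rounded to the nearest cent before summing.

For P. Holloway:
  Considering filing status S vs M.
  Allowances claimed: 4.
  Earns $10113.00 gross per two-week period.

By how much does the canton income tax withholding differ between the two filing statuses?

$656.62

Canton Income Tax (S): taxable = $10113.00 − 4×$420.00 = $8433.00
  $1765.80 + 34.1% × ($8433.00 − $8400.00) = $1765.80 + 34.1% × $33.00 = $1777.05
Canton Income Tax (M): taxable = $10113.00 − 4×$420.00 = $8433.00
  $483.00 + 16.63% × ($8433.00 − $4600.00) = $483.00 + 16.63% × $3833.00 = $1120.43
Difference: |$1777.05 − $1120.43| = $656.62 (higher under S)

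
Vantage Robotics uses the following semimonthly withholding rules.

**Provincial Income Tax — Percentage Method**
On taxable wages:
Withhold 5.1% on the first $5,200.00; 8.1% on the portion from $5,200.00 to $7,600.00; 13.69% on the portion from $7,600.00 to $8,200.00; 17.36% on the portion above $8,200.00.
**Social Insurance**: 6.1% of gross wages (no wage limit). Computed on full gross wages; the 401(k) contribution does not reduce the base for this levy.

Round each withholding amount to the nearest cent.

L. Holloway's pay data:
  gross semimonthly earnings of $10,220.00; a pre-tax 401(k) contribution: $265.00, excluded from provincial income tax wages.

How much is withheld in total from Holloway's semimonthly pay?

$1,469.83

Provincial Income Tax: taxable = $10,220.00 − $265.00 = $9,955.00
  $541.74 + 17.36% × ($9,955.00 − $8,200.00) = $541.74 + 17.36% × $1,755.00 = $846.41
Social Insurance: 6.1% × $10,220.00 = $623.42
Total: $846.41 + $623.42 = $1,469.83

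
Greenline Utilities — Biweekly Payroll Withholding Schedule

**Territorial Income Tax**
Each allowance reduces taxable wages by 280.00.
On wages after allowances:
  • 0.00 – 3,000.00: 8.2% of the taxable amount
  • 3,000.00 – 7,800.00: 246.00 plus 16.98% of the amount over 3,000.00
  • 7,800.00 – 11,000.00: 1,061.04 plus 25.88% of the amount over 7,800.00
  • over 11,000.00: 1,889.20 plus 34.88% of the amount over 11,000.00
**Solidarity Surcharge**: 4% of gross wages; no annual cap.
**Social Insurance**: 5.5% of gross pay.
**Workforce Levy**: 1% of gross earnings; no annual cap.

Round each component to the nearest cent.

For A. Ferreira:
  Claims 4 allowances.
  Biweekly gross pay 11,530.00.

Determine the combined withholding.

Territorial Income Tax: taxable = 11,530.00 − 4×280.00 = 10,410.00
  1,061.04 + 25.88% × (10,410.00 − 7,800.00) = 1,061.04 + 25.88% × 2,610.00 = 1,736.51
Solidarity Surcharge: 4% × 11,530.00 = 461.20
Social Insurance: 5.5% × 11,530.00 = 634.15
Workforce Levy: 1% × 11,530.00 = 115.30
Total: 1,736.51 + 461.20 + 634.15 + 115.30 = 2,947.16

2,947.16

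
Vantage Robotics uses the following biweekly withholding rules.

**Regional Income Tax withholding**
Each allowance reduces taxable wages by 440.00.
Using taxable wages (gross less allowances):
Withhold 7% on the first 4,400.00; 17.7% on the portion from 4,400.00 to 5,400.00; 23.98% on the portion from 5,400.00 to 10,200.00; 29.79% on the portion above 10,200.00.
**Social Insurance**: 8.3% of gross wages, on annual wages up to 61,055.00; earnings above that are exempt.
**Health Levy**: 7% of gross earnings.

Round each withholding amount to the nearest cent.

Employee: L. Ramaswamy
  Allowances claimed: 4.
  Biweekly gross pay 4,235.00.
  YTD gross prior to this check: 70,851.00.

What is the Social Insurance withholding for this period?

0.00

Social Insurance: YTD 70,851.00 ≥ cap 61,055.00 → 0.00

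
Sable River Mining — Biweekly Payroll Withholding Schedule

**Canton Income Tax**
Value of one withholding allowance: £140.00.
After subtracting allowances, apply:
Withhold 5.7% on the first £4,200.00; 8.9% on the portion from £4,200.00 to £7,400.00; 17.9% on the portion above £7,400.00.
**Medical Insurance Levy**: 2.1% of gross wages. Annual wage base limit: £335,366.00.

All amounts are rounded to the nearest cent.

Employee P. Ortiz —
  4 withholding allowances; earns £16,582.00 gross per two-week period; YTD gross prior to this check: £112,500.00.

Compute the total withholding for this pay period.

Canton Income Tax: taxable = £16,582.00 − 4×£140.00 = £16,022.00
  £524.20 + 17.9% × (£16,022.00 − £7,400.00) = £524.20 + 17.9% × £8,622.00 = £2,067.54
Medical Insurance Levy: 2.1% × £16,582.00 = £348.22
Total: £2,067.54 + £348.22 = £2,415.76

£2,415.76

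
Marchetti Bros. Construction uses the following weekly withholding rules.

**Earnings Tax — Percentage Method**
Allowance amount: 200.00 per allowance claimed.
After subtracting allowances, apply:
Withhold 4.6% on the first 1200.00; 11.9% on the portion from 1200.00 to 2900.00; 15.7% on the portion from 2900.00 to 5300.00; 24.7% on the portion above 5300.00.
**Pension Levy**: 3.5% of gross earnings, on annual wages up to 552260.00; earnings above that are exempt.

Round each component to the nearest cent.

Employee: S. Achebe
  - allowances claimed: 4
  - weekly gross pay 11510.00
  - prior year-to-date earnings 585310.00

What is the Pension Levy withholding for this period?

Pension Levy: YTD 585310.00 ≥ cap 552260.00 → 0.00

0.00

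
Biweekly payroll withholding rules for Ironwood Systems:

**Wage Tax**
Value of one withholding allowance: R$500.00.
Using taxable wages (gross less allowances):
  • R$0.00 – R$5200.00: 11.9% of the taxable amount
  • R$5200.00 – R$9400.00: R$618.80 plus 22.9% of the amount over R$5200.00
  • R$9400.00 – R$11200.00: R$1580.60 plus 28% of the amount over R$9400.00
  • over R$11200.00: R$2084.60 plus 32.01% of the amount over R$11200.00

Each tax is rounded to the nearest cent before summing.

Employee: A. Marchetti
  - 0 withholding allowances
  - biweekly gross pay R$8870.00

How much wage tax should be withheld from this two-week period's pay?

R$1459.23

Wage Tax: taxable = R$8870.00
  R$618.80 + 22.9% × (R$8870.00 − R$5200.00) = R$618.80 + 22.9% × R$3670.00 = R$1459.23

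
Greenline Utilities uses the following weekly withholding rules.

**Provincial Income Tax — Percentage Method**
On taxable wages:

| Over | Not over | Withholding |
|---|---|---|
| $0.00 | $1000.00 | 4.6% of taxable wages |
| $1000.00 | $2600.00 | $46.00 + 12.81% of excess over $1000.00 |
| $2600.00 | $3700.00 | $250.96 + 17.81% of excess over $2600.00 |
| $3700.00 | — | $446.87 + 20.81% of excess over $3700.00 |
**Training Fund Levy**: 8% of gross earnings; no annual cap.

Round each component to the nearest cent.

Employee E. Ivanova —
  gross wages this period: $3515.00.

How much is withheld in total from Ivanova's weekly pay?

$695.12

Provincial Income Tax: taxable = $3515.00
  $250.96 + 17.81% × ($3515.00 − $2600.00) = $250.96 + 17.81% × $915.00 = $413.92
Training Fund Levy: 8% × $3515.00 = $281.20
Total: $413.92 + $281.20 = $695.12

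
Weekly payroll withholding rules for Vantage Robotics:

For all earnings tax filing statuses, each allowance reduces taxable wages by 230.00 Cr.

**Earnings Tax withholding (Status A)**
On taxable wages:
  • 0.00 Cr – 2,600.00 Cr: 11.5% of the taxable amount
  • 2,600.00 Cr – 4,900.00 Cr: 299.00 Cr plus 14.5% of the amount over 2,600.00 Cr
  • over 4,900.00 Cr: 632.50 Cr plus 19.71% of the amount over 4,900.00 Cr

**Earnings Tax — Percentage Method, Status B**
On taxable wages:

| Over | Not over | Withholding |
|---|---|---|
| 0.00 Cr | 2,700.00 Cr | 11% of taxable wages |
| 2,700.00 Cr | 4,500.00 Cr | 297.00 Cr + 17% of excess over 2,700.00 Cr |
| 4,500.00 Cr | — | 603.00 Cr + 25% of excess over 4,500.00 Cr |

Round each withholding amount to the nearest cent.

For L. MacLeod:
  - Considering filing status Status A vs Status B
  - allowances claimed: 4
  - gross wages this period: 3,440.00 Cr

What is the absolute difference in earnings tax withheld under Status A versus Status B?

12.60 Cr

Earnings Tax (Status A): taxable = 3,440.00 Cr − 4×230.00 Cr = 2,520.00 Cr
  11.5% × 2,520.00 Cr = 289.80 Cr
Earnings Tax (Status B): taxable = 3,440.00 Cr − 4×230.00 Cr = 2,520.00 Cr
  11% × 2,520.00 Cr = 277.20 Cr
Difference: |289.80 Cr − 277.20 Cr| = 12.60 Cr (higher under Status A)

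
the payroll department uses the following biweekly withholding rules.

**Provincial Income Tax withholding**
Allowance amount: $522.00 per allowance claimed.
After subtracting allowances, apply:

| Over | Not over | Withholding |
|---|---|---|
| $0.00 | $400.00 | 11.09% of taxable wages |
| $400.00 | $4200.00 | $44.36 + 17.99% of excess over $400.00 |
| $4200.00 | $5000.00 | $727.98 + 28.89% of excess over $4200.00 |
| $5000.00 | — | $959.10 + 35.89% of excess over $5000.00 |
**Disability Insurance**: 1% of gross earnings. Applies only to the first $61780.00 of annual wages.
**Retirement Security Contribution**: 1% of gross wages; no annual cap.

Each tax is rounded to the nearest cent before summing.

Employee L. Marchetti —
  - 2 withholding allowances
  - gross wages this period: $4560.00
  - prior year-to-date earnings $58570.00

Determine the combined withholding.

Provincial Income Tax: taxable = $4560.00 − 2×$522.00 = $3516.00
  $44.36 + 17.99% × ($3516.00 − $400.00) = $44.36 + 17.99% × $3116.00 = $604.93
Disability Insurance: cap $61780.00 − YTD $58570.00 = $3210.00 subject; 1% × $3210.00 = $32.10
Retirement Security Contribution: 1% × $4560.00 = $45.60
Total: $604.93 + $32.10 + $45.60 = $682.63

$682.63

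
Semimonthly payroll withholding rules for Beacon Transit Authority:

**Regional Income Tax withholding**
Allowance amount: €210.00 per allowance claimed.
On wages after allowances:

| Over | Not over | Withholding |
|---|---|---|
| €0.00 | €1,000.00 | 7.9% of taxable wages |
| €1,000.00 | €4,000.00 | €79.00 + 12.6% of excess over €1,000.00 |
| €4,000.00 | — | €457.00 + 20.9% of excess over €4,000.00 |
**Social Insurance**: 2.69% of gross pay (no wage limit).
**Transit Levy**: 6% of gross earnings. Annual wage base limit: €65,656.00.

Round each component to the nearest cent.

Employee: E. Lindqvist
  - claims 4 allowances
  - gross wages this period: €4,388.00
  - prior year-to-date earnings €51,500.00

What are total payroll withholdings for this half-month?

Regional Income Tax: taxable = €4,388.00 − 4×€210.00 = €3,548.00
  €79.00 + 12.6% × (€3,548.00 − €1,000.00) = €79.00 + 12.6% × €2,548.00 = €400.05
Social Insurance: 2.69% × €4,388.00 = €118.04
Transit Levy: 6% × €4,388.00 = €263.28
Total: €400.05 + €118.04 + €263.28 = €781.37

€781.37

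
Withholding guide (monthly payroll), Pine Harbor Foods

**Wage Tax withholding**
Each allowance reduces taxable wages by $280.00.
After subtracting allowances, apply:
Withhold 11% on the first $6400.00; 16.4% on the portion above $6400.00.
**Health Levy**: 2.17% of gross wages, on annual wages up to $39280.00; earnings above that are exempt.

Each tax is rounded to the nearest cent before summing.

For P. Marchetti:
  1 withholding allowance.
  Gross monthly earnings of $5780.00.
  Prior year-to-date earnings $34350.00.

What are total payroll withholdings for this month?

$711.98

Wage Tax: taxable = $5780.00 − 1×$280.00 = $5500.00
  11% × $5500.00 = $605.00
Health Levy: cap $39280.00 − YTD $34350.00 = $4930.00 subject; 2.17% × $4930.00 = $106.98
Total: $605.00 + $106.98 = $711.98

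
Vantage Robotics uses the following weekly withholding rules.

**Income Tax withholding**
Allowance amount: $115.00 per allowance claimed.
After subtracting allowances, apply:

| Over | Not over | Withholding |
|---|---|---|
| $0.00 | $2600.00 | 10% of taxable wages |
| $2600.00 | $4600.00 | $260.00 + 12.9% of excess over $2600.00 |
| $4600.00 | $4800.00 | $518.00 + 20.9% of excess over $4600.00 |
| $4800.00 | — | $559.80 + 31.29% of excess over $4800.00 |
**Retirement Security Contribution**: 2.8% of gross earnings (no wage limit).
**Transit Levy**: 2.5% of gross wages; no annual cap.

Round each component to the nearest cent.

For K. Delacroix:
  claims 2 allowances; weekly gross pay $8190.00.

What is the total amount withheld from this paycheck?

$1982.63

Income Tax: taxable = $8190.00 − 2×$115.00 = $7960.00
  $559.80 + 31.29% × ($7960.00 − $4800.00) = $559.80 + 31.29% × $3160.00 = $1548.56
Retirement Security Contribution: 2.8% × $8190.00 = $229.32
Transit Levy: 2.5% × $8190.00 = $204.75
Total: $1548.56 + $229.32 + $204.75 = $1982.63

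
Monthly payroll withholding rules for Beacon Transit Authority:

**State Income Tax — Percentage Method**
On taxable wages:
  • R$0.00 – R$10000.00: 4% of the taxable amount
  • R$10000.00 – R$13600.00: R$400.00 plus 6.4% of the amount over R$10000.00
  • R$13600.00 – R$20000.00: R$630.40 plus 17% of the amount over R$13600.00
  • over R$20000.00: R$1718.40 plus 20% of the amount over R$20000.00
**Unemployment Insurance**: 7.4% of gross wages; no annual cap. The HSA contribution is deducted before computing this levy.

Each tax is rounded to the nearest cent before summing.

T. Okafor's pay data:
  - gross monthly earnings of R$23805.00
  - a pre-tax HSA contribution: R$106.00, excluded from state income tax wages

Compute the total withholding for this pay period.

R$4211.93

State Income Tax: taxable = R$23805.00 − R$106.00 = R$23699.00
  R$1718.40 + 20% × (R$23699.00 − R$20000.00) = R$1718.40 + 20% × R$3699.00 = R$2458.20
Unemployment Insurance: 7.4% × R$23699.00 = R$1753.73
Total: R$2458.20 + R$1753.73 = R$4211.93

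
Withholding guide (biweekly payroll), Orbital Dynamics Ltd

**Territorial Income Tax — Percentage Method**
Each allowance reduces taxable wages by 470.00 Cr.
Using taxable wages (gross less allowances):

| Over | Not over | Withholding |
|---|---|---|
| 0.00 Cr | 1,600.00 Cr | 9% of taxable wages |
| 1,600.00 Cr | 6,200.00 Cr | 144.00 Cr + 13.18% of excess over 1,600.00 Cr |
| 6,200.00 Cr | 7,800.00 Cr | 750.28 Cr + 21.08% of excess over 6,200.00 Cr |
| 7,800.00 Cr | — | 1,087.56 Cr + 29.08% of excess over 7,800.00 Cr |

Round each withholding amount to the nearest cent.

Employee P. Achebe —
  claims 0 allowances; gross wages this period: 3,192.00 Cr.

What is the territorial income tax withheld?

353.83 Cr

Territorial Income Tax: taxable = 3,192.00 Cr
  144.00 Cr + 13.18% × (3,192.00 Cr − 1,600.00 Cr) = 144.00 Cr + 13.18% × 1,592.00 Cr = 353.83 Cr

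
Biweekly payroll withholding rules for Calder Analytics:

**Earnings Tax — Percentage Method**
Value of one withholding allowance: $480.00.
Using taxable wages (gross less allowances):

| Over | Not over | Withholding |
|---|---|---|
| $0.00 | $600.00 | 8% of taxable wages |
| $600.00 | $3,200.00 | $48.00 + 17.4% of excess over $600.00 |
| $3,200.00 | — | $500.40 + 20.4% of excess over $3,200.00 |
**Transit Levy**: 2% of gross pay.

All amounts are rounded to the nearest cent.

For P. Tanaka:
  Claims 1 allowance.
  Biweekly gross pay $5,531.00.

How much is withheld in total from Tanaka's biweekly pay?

$988.62

Earnings Tax: taxable = $5,531.00 − 1×$480.00 = $5,051.00
  $500.40 + 20.4% × ($5,051.00 − $3,200.00) = $500.40 + 20.4% × $1,851.00 = $878.00
Transit Levy: 2% × $5,531.00 = $110.62
Total: $878.00 + $110.62 = $988.62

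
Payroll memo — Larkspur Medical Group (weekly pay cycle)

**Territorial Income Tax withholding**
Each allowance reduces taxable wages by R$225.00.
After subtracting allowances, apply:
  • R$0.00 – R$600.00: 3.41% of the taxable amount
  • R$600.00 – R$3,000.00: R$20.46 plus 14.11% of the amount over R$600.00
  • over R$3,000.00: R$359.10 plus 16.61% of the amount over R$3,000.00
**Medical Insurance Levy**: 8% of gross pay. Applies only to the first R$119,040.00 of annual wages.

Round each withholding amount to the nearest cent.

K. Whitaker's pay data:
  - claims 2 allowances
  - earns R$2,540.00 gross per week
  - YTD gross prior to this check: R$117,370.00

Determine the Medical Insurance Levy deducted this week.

Medical Insurance Levy: cap R$119,040.00 − YTD R$117,370.00 = R$1,670.00 subject; 8% × R$1,670.00 = R$133.60

R$133.60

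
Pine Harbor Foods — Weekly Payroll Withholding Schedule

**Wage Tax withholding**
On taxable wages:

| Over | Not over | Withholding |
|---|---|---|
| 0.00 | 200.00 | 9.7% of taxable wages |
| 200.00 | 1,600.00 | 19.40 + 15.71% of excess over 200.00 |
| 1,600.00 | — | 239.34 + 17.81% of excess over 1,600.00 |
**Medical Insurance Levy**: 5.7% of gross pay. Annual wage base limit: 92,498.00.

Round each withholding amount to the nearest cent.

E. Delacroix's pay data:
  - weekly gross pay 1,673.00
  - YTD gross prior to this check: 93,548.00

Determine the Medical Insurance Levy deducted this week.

Medical Insurance Levy: YTD 93,548.00 ≥ cap 92,498.00 → 0.00

0.00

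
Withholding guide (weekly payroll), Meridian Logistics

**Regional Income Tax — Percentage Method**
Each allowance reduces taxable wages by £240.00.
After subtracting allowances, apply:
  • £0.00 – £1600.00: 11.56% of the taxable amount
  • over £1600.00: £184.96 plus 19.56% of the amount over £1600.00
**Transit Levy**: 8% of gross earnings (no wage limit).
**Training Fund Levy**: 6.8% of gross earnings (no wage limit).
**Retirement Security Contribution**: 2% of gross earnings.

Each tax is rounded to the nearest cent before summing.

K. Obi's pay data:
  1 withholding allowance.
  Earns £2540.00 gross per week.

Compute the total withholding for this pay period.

£748.60

Regional Income Tax: taxable = £2540.00 − 1×£240.00 = £2300.00
  £184.96 + 19.56% × (£2300.00 − £1600.00) = £184.96 + 19.56% × £700.00 = £321.88
Transit Levy: 8% × £2540.00 = £203.20
Training Fund Levy: 6.8% × £2540.00 = £172.72
Retirement Security Contribution: 2% × £2540.00 = £50.80
Total: £321.88 + £203.20 + £172.72 + £50.80 = £748.60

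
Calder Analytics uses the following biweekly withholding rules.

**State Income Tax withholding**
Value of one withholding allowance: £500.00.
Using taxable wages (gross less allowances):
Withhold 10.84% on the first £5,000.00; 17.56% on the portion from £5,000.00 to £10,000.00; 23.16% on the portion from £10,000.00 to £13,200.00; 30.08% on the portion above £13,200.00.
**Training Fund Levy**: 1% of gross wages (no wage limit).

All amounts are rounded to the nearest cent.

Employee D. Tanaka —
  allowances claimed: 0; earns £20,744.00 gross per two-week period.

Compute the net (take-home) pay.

State Income Tax: taxable = £20,744.00
  £2,161.12 + 30.08% × (£20,744.00 − £13,200.00) = £2,161.12 + 30.08% × £7,544.00 = £4,430.36
Training Fund Levy: 1% × £20,744.00 = £207.44
Total withheld: £4,430.36 + £207.44 = £4,637.80
Net pay: £20,744.00 − £4,637.80 = £16,106.20

£16,106.20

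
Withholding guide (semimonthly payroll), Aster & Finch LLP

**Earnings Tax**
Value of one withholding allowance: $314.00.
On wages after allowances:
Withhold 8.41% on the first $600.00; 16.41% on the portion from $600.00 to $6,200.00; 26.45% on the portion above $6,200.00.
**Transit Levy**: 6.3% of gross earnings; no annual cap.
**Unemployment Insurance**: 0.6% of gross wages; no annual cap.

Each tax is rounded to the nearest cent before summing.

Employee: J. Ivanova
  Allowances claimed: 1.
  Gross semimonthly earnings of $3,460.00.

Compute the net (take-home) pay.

$2,753.00

Earnings Tax: taxable = $3,460.00 − 1×$314.00 = $3,146.00
  $50.46 + 16.41% × ($3,146.00 − $600.00) = $50.46 + 16.41% × $2,546.00 = $468.26
Transit Levy: 6.3% × $3,460.00 = $217.98
Unemployment Insurance: 0.6% × $3,460.00 = $20.76
Total withheld: $468.26 + $217.98 + $20.76 = $707.00
Net pay: $3,460.00 − $707.00 = $2,753.00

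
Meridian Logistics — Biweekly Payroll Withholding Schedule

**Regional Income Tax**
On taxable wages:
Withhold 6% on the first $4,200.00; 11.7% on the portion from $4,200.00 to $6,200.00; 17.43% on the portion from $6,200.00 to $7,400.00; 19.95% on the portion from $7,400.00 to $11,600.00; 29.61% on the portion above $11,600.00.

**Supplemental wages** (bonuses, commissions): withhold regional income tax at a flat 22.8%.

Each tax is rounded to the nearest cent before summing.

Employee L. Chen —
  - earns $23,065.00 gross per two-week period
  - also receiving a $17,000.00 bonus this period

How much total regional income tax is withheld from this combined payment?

Regional Income Tax: taxable = $23,065.00
  $1,533.06 + 29.61% × ($23,065.00 − $11,600.00) = $1,533.06 + 29.61% × $11,465.00 = $4,927.85
Supplemental (22.8% flat on bonus): 22.8% × $17,000.00 = $3,876.00
Total regional income tax: $4,927.85 + $3,876.00 = $8,803.85

$8,803.85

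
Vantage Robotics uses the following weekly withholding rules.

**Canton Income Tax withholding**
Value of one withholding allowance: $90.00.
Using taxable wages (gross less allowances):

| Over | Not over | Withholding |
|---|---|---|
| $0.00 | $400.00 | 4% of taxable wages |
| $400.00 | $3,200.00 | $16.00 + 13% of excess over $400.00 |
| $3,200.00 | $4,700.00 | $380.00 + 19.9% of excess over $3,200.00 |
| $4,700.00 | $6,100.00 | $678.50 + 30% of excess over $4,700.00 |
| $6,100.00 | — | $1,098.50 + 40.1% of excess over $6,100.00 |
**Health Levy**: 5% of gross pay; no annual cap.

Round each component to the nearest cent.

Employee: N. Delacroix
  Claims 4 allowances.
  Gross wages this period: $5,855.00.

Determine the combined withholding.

Canton Income Tax: taxable = $5,855.00 − 4×$90.00 = $5,495.00
  $678.50 + 30% × ($5,495.00 − $4,700.00) = $678.50 + 30% × $795.00 = $917.00
Health Levy: 5% × $5,855.00 = $292.75
Total: $917.00 + $292.75 = $1,209.75

$1,209.75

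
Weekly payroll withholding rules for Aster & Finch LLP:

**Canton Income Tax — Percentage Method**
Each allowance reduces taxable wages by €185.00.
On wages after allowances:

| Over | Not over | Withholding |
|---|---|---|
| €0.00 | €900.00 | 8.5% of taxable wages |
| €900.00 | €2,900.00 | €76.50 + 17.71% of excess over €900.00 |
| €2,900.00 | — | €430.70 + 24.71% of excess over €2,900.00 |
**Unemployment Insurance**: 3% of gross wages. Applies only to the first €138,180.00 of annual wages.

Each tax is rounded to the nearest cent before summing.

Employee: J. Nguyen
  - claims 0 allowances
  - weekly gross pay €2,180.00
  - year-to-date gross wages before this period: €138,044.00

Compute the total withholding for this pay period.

Canton Income Tax: taxable = €2,180.00
  €76.50 + 17.71% × (€2,180.00 − €900.00) = €76.50 + 17.71% × €1,280.00 = €303.19
Unemployment Insurance: cap €138,180.00 − YTD €138,044.00 = €136.00 subject; 3% × €136.00 = €4.08
Total: €303.19 + €4.08 = €307.27

€307.27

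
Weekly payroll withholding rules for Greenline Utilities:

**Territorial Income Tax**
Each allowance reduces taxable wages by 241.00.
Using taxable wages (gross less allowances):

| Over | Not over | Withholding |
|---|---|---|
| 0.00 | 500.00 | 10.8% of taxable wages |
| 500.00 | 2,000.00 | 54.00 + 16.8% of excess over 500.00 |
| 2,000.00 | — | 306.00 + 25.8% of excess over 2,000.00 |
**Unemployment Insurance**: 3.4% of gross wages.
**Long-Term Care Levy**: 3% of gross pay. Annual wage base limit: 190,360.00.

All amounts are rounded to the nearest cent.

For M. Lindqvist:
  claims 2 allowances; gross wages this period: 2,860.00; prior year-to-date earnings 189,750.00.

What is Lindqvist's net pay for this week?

2,340.94

Territorial Income Tax: taxable = 2,860.00 − 2×241.00 = 2,378.00
  306.00 + 25.8% × (2,378.00 − 2,000.00) = 306.00 + 25.8% × 378.00 = 403.52
Unemployment Insurance: 3.4% × 2,860.00 = 97.24
Long-Term Care Levy: cap 190,360.00 − YTD 189,750.00 = 610.00 subject; 3% × 610.00 = 18.30
Total withheld: 403.52 + 97.24 + 18.30 = 519.06
Net pay: 2,860.00 − 519.06 = 2,340.94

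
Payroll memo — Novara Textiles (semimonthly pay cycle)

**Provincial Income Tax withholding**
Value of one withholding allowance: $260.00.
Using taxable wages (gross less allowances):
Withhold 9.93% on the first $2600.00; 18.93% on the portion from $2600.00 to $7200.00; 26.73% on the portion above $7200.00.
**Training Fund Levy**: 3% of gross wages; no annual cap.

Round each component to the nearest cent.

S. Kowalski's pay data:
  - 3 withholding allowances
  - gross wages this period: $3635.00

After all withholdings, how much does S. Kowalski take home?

$3219.50

Provincial Income Tax: taxable = $3635.00 − 3×$260.00 = $2855.00
  $258.18 + 18.93% × ($2855.00 − $2600.00) = $258.18 + 18.93% × $255.00 = $306.45
Training Fund Levy: 3% × $3635.00 = $109.05
Total withheld: $306.45 + $109.05 = $415.50
Net pay: $3635.00 − $415.50 = $3219.50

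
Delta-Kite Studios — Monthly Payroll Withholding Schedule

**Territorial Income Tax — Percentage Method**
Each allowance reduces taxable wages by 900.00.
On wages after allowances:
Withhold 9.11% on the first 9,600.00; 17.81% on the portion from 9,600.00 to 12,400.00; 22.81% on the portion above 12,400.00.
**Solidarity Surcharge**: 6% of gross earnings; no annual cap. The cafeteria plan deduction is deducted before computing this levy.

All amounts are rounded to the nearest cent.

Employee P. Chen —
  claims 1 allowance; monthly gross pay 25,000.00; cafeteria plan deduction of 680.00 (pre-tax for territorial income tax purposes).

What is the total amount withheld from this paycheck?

Territorial Income Tax: taxable = 25,000.00 − 680.00 − 1×900.00 = 23,420.00
  1,373.24 + 22.81% × (23,420.00 − 12,400.00) = 1,373.24 + 22.81% × 11,020.00 = 3,886.90
Solidarity Surcharge: 6% × 24,320.00 = 1,459.20
Total: 3,886.90 + 1,459.20 = 5,346.10

5,346.10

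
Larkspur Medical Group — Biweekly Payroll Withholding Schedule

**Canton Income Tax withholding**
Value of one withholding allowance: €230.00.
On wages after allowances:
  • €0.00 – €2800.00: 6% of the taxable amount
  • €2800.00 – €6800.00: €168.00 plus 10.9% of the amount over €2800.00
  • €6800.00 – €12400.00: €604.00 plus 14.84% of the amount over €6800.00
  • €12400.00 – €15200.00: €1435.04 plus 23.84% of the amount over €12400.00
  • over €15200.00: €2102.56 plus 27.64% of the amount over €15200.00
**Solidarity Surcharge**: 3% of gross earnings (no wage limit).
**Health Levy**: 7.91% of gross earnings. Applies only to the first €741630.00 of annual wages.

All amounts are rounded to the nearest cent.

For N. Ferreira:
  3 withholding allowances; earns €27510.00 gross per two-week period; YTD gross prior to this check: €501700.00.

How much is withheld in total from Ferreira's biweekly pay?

Canton Income Tax: taxable = €27510.00 − 3×€230.00 = €26820.00
  €2102.56 + 27.64% × (€26820.00 − €15200.00) = €2102.56 + 27.64% × €11620.00 = €5314.33
Solidarity Surcharge: 3% × €27510.00 = €825.30
Health Levy: 7.91% × €27510.00 = €2176.04
Total: €5314.33 + €825.30 + €2176.04 = €8315.67

€8315.67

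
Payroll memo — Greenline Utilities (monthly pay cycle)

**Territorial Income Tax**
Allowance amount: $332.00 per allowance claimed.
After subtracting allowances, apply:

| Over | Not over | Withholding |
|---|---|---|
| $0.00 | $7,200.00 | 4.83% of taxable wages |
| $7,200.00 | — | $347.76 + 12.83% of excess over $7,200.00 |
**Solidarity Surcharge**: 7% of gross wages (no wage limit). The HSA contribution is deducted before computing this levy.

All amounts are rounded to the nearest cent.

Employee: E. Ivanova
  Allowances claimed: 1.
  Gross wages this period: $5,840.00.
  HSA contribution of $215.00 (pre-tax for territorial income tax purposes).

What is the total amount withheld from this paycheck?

Territorial Income Tax: taxable = $5,840.00 − $215.00 − 1×$332.00 = $5,293.00
  4.83% × $5,293.00 = $255.65
Solidarity Surcharge: 7% × $5,625.00 = $393.75
Total: $255.65 + $393.75 = $649.40

$649.40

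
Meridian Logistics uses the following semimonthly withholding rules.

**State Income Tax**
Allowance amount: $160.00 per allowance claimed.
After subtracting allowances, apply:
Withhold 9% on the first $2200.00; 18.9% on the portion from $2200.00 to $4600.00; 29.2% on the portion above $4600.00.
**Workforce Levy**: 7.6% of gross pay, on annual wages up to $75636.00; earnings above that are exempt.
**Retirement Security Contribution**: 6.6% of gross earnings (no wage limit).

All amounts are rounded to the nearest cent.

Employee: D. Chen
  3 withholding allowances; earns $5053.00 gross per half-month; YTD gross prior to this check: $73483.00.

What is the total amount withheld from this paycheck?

$1143.63

State Income Tax: taxable = $5053.00 − 3×$160.00 = $4573.00
  $198.00 + 18.9% × ($4573.00 − $2200.00) = $198.00 + 18.9% × $2373.00 = $646.50
Workforce Levy: cap $75636.00 − YTD $73483.00 = $2153.00 subject; 7.6% × $2153.00 = $163.63
Retirement Security Contribution: 6.6% × $5053.00 = $333.50
Total: $646.50 + $163.63 + $333.50 = $1143.63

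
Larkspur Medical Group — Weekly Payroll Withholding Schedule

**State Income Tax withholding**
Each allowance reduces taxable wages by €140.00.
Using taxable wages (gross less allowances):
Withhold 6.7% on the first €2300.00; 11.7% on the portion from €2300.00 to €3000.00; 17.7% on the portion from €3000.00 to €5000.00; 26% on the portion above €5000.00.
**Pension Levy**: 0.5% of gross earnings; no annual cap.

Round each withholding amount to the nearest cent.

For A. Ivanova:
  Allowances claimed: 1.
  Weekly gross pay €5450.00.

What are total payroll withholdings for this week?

€697.85

State Income Tax: taxable = €5450.00 − 1×€140.00 = €5310.00
  €590.00 + 26% × (€5310.00 − €5000.00) = €590.00 + 26% × €310.00 = €670.60
Pension Levy: 0.5% × €5450.00 = €27.25
Total: €670.60 + €27.25 = €697.85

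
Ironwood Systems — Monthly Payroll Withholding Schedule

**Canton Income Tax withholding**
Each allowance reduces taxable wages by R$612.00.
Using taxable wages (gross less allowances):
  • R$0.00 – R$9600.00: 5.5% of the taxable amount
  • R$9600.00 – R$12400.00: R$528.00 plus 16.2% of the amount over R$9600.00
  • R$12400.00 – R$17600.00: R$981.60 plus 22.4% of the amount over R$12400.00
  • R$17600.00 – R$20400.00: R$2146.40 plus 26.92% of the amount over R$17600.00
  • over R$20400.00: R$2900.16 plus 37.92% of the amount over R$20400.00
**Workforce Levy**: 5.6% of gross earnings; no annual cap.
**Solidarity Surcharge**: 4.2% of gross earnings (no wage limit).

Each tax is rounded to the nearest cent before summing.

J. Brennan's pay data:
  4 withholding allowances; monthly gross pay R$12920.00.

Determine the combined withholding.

Canton Income Tax: taxable = R$12920.00 − 4×R$612.00 = R$10472.00
  R$528.00 + 16.2% × (R$10472.00 − R$9600.00) = R$528.00 + 16.2% × R$872.00 = R$669.26
Workforce Levy: 5.6% × R$12920.00 = R$723.52
Solidarity Surcharge: 4.2% × R$12920.00 = R$542.64
Total: R$669.26 + R$723.52 + R$542.64 = R$1935.42

R$1935.42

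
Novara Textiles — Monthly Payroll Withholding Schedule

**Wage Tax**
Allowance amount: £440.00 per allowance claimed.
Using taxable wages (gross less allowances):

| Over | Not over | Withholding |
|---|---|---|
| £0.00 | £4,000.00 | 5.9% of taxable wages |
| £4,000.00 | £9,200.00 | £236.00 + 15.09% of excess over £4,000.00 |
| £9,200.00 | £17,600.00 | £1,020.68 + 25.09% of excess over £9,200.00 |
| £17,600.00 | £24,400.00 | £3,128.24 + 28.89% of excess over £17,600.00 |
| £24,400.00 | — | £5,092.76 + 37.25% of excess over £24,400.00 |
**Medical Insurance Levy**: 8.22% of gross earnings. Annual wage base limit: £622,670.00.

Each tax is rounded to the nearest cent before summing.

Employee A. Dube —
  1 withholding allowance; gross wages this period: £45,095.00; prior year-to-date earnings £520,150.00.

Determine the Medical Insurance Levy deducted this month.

Medical Insurance Levy: 8.22% × £45,095.00 = £3,706.81

£3,706.81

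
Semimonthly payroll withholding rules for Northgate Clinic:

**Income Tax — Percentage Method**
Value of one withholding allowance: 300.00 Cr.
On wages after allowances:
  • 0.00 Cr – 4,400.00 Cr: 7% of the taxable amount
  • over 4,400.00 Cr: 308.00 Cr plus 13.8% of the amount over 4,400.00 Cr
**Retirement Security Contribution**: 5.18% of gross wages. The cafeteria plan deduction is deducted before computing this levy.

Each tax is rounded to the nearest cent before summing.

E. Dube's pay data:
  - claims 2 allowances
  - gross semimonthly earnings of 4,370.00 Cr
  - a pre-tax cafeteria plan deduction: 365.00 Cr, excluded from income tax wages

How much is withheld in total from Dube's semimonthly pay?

Income Tax: taxable = 4,370.00 Cr − 365.00 Cr − 2×300.00 Cr = 3,405.00 Cr
  7% × 3,405.00 Cr = 238.35 Cr
Retirement Security Contribution: 5.18% × 4,005.00 Cr = 207.46 Cr
Total: 238.35 Cr + 207.46 Cr = 445.81 Cr

445.81 Cr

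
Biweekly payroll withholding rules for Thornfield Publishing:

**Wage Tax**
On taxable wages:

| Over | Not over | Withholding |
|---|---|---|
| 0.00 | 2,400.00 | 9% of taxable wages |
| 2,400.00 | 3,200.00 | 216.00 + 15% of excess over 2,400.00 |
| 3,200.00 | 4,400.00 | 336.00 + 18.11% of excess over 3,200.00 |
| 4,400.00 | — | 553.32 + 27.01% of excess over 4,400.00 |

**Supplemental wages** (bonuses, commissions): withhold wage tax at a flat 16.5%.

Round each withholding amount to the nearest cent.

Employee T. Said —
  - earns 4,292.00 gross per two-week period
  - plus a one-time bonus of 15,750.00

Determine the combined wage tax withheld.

Wage Tax: taxable = 4,292.00
  336.00 + 18.11% × (4,292.00 − 3,200.00) = 336.00 + 18.11% × 1,092.00 = 533.76
Supplemental (16.5% flat on bonus): 16.5% × 15,750.00 = 2,598.75
Total wage tax: 533.76 + 2,598.75 = 3,132.51

3,132.51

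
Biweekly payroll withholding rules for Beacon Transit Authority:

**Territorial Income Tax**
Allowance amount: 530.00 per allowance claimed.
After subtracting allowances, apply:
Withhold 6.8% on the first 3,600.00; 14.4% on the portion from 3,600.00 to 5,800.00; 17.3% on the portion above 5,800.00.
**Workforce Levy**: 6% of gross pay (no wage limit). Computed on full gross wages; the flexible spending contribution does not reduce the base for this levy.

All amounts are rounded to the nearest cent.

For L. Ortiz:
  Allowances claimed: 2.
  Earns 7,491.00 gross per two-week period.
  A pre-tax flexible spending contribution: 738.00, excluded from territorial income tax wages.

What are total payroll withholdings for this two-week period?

995.65

Territorial Income Tax: taxable = 7,491.00 − 738.00 − 2×530.00 = 5,693.00
  244.80 + 14.4% × (5,693.00 − 3,600.00) = 244.80 + 14.4% × 2,093.00 = 546.19
Workforce Levy: 6% × 7,491.00 = 449.46
Total: 546.19 + 449.46 = 995.65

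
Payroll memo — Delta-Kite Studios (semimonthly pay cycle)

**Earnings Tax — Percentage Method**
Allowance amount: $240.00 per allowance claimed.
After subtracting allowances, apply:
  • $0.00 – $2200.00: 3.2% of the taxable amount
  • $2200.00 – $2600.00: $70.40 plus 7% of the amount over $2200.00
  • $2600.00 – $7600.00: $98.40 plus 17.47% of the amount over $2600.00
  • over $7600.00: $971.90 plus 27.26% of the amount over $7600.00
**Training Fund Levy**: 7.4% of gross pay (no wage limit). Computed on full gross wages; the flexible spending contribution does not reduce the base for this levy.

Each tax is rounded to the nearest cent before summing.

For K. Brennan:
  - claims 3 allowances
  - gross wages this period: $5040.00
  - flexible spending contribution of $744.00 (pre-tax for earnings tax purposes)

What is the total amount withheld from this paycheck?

Earnings Tax: taxable = $5040.00 − $744.00 − 3×$240.00 = $3576.00
  $98.40 + 17.47% × ($3576.00 − $2600.00) = $98.40 + 17.47% × $976.00 = $268.91
Training Fund Levy: 7.4% × $5040.00 = $372.96
Total: $268.91 + $372.96 = $641.87

$641.87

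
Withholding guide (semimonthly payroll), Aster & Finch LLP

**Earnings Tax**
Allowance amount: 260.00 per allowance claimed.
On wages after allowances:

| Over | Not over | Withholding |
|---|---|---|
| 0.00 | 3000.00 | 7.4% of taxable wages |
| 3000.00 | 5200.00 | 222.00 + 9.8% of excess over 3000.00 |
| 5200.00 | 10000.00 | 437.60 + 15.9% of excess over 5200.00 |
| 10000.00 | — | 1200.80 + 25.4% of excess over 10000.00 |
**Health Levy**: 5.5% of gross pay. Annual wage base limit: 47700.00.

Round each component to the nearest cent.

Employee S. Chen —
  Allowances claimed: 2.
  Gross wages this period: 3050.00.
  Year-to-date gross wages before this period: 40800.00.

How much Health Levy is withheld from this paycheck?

Health Levy: 5.5% × 3050.00 = 167.75

167.75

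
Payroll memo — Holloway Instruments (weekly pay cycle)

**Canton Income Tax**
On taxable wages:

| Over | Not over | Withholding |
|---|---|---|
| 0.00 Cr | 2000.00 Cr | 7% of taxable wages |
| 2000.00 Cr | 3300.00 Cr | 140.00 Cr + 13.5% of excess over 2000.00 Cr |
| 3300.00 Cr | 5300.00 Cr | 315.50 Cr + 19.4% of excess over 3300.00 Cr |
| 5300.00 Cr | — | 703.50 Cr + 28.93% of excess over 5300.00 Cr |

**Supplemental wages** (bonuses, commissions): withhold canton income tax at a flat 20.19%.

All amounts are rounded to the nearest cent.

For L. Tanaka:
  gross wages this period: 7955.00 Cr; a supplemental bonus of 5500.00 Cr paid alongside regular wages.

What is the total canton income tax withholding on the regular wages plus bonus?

2582.04 Cr

Canton Income Tax: taxable = 7955.00 Cr
  703.50 Cr + 28.93% × (7955.00 Cr − 5300.00 Cr) = 703.50 Cr + 28.93% × 2655.00 Cr = 1471.59 Cr
Supplemental (20.19% flat on bonus): 20.19% × 5500.00 Cr = 1110.45 Cr
Total canton income tax: 1471.59 Cr + 1110.45 Cr = 2582.04 Cr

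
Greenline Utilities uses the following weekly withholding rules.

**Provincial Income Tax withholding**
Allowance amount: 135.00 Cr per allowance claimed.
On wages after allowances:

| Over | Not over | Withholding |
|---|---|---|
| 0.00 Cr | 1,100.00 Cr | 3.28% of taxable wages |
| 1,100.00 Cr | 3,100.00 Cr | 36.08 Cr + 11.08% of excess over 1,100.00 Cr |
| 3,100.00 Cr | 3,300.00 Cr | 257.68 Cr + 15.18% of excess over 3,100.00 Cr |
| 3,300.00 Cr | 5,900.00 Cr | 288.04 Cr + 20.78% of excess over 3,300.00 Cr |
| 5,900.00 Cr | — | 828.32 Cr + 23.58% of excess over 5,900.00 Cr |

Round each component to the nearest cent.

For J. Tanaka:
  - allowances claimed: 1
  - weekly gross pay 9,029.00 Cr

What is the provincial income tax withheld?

1,534.31 Cr

Provincial Income Tax: taxable = 9,029.00 Cr − 1×135.00 Cr = 8,894.00 Cr
  828.32 Cr + 23.58% × (8,894.00 Cr − 5,900.00 Cr) = 828.32 Cr + 23.58% × 2,994.00 Cr = 1,534.31 Cr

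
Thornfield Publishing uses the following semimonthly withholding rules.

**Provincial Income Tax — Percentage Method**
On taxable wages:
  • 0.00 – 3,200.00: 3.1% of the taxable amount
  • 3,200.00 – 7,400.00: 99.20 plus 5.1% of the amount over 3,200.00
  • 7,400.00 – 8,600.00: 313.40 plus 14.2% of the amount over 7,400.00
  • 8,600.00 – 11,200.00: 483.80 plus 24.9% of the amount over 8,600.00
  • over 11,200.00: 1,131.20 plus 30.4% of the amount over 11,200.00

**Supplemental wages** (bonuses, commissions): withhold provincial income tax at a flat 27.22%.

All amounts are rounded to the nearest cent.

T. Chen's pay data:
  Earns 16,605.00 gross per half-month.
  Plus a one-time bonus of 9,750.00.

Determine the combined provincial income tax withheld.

5,428.27

Provincial Income Tax: taxable = 16,605.00
  1,131.20 + 30.4% × (16,605.00 − 11,200.00) = 1,131.20 + 30.4% × 5,405.00 = 2,774.32
Supplemental (27.22% flat on bonus): 27.22% × 9,750.00 = 2,653.95
Total provincial income tax: 2,774.32 + 2,653.95 = 5,428.27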